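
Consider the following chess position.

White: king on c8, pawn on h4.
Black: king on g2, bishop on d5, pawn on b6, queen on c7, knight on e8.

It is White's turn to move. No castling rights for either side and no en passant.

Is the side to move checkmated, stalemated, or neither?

White to move; white king on c8.
In check: yes, from the black queen on c7.
King squares — b7: attacked by Bd5; c7: attacked by Ne8; d7: attacked by Qc7; b8: attacked by Qc7; d8: attacked by Qc7.
Legal moves for White: none.
In check with no legal moves → checkmate.

checkmate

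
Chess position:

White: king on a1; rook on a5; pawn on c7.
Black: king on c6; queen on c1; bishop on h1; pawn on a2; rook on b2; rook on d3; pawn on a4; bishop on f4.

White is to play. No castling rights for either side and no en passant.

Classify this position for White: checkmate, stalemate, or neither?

White to move; white king on a1.
In check: yes, from the black queen on c1.
King squares — b1: attacked by Qc1; a2: attacked by Rb2; b2: attacked by Qc1.
Legal moves for White: none.
In check with no legal moves → checkmate.

checkmate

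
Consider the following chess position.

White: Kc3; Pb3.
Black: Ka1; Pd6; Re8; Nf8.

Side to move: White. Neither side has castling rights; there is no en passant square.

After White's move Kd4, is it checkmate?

After Kd4: black king on a1; in check: no.
Black is not in check, so this cannot be checkmate.

no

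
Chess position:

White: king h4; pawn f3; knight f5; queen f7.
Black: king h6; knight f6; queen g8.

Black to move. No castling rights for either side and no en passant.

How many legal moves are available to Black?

Black to move; king on h6.
In check: yes, from the white knight on f5.
Legal moves: none.
Count: 0.

0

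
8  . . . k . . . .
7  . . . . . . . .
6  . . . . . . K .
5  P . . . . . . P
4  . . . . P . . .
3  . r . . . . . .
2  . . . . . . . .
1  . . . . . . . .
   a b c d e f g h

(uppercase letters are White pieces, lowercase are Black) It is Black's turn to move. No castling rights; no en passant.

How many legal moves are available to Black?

Black to move; king on d8.
In check: no.
Legal moves: Ke8, Kc8, Ke7, Kd7, Kc7, Rb8, Rb7, Rb6+, Rb5, Rb4, Rh3, Rg3+, Rf3, Re3, Rd3, Rc3, Ra3, Rb2, Rb1.
Count: 19.

19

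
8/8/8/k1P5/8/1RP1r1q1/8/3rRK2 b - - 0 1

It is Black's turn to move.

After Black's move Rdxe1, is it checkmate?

After Rdxe1: white king on f1; in check: yes, from the black rook on e1.
King squares — e1: attacked by Re3; g1: attacked by Re1; e2: attacked by Re1; f2: attacked by Qg3; g2: attacked by Qg3.
White has no legal moves → checkmate.

yes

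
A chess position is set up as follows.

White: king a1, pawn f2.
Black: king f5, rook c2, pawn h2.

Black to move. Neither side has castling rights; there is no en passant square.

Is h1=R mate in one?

After h1=R: white king on a1; in check: yes, from the black rook on h1.
King squares — b1: attacked by Rh1; a2: attacked by Rc2; b2: attacked by Rc2.
White has no legal moves → checkmate.

yes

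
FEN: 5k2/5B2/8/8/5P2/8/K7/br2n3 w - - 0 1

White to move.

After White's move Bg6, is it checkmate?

After Bg6: black king on f8; in check: no.
Black is not in check, so this cannot be checkmate.

no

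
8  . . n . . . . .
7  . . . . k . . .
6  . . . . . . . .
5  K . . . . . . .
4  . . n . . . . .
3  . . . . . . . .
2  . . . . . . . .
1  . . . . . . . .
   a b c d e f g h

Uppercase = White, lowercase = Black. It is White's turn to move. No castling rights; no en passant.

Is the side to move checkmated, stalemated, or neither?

neither

White to move; white king on a5.
In check: yes, from the black knight on c4.
King squares — a4: available; b4: available; b5: available; a6: available; b6: attacked by Nc4.
Legal moves for White: Ka6, Kb5, Kb4, Ka4.
White is in check but has 4 legal moves → neither.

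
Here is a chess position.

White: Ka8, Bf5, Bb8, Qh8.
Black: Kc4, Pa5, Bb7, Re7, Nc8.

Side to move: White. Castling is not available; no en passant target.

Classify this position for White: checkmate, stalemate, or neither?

White to move; white king on a8.
In check: yes, from the black bishop on b7.
King squares — a7: attacked by Nc8; b7: attacked by Re7; b8: own bishop.
Legal moves for White: none.
In check with no legal moves → checkmate.

checkmate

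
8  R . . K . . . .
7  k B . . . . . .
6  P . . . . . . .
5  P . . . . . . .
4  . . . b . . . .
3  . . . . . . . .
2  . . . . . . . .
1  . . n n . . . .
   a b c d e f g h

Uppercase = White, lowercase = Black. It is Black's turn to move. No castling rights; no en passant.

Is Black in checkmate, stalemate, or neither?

Black to move; black king on a7.
In check: yes, from the white rook on a8.
King squares — a6: attacked by Bb7; b6: attacked by Pa5; b7: attacked by Pa6; a8: attacked by Bb7; b8: attacked by Ra8.
Legal moves for Black: none.
In check with no legal moves → checkmate.

checkmate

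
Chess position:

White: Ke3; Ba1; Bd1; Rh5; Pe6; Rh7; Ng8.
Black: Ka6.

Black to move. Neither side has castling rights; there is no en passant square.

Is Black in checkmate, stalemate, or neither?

Black to move; black king on a6.
In check: no.
Legal moves for Black: Kb6.
Black has 1 legal move and is not in check → neither.

neither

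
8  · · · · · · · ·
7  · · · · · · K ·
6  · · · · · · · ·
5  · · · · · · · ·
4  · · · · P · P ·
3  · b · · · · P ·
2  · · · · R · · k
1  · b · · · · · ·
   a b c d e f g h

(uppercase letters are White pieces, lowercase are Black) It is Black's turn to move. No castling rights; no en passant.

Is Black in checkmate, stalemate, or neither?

Black to move; black king on h2.
In check: yes, from the white rook on e2.
Legal moves for Black: Kh3, Kxg3, Kh1, Kg1.
Black is in check but has 4 legal moves → neither.

neither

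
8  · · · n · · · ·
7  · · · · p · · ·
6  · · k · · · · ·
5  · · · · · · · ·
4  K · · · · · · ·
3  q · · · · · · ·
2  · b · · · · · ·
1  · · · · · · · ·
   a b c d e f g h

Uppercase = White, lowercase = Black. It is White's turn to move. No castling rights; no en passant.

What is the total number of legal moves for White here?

White to move; king on a4.
In check: yes, from the black queen on a3.
Legal moves: none.
Count: 0.

0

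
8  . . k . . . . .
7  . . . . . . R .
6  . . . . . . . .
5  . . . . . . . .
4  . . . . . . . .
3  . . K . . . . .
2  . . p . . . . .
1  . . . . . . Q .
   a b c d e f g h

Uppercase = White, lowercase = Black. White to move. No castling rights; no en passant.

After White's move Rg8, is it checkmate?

no

After Rg8: black king on c8; in check: yes, from the white rook on g8.
Black has 3 legal replies: Kd7, Kc7, Kb7.
In check but a legal move exists → not checkmate.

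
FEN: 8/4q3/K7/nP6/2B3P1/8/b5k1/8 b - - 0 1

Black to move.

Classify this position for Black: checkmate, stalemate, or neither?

neither

Black to move; black king on g2.
In check: no.
Legal moves for Black include: Qf8, Qe8, Qd8, Qh7, Qg7, Qf7, Qd7, Qc7, Qb7+, Qa7+, Qf6+, Qe6+, Qd6+, Qg5, Qe5, Qc5, Qh4, Qe4, ... (list truncated; more exist).
Black has legal moves and is not in check → neither.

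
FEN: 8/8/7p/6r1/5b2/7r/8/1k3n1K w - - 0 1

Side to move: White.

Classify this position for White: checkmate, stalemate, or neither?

White to move; white king on h1.
In check: yes, from the black rook on h3.
King squares — g1: attacked by Rg5; g2: attacked by Rg5; h2: attacked by Nf1.
Legal moves for White: none.
In check with no legal moves → checkmate.

checkmate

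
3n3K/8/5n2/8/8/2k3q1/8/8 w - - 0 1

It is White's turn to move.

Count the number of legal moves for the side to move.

0

White to move; king on h8.
In check: no.
Legal moves: none.
Count: 0.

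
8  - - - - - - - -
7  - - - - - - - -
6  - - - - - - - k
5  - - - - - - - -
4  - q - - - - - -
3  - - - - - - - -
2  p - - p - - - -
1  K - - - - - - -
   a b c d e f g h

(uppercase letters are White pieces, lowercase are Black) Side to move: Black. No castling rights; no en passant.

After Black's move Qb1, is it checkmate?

After Qb1: white king on a1; in check: yes, from the black queen on b1.
King squares — b1: attacked by Pa2; a2: attacked by Qb1; b2: attacked by Qb1.
White has no legal moves → checkmate.

yes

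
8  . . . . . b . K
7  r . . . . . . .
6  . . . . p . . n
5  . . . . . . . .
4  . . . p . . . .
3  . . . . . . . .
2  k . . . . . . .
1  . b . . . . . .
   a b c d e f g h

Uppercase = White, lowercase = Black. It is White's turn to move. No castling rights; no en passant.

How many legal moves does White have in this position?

White to move; king on h8.
In check: no.
Legal moves: none.
Count: 0.

0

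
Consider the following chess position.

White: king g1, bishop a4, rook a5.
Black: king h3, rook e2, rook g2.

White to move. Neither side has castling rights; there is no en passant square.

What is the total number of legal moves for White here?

2

White to move; king on g1.
In check: yes, from the black rook on g2.
Legal moves: Kh1, Kf1.
Count: 2.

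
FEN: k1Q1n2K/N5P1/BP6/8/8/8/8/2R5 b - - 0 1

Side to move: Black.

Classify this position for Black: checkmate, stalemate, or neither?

checkmate

Black to move; black king on a8.
In check: yes, from the white queen on c8.
King squares — a7: attacked by Pb6; b7: attacked by Ba6; b8: attacked by Qc8.
Legal moves for Black: none.
In check with no legal moves → checkmate.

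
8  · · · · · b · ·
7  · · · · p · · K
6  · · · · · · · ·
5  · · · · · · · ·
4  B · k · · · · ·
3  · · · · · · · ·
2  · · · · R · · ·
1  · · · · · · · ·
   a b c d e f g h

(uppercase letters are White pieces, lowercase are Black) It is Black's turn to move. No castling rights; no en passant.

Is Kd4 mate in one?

After Kd4: white king on h7; in check: no.
White is not in check, so this cannot be checkmate.

no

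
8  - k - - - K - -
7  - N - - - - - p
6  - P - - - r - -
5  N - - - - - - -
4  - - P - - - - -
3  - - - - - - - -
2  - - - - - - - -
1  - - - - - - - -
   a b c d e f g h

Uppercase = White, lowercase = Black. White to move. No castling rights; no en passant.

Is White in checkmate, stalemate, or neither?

neither

White to move; white king on f8.
In check: yes, from the black rook on f6.
Legal moves for White: Kg8, Ke8, Kg7, Ke7.
White is in check but has 4 legal moves → neither.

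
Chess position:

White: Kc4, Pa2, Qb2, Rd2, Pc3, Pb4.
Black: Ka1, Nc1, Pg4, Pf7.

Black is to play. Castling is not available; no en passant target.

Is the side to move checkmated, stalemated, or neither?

checkmate

Black to move; black king on a1.
In check: yes, from the white queen on b2.
King squares — b1: attacked by Qb2; a2: attacked by Qb2; b2: attacked by Rd2.
Legal moves for Black: none.
In check with no legal moves → checkmate.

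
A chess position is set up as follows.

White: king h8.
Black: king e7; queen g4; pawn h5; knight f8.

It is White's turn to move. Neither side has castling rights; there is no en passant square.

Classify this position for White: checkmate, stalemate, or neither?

stalemate

White to move; white king on h8.
In check: no.
King squares — g7: attacked by Qg4; h7: attacked by Nf8; g8: attacked by Qg4.
Legal moves for White: none.
Not in check and no legal moves → stalemate.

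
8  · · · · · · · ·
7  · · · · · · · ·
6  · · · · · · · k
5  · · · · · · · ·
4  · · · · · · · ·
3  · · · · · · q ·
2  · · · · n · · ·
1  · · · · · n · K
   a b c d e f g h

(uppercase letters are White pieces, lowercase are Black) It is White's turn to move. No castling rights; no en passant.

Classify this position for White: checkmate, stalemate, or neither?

White to move; white king on h1.
In check: no.
King squares — g1: attacked by Ne2; g2: attacked by Qg3; h2: attacked by Nf1.
Legal moves for White: none.
Not in check and no legal moves → stalemate.

stalemate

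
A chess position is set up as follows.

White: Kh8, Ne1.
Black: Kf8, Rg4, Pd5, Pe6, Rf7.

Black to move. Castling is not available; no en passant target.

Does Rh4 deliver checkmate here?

yes

After Rh4: white king on h8; in check: yes, from the black rook on h4.
King squares — g7: attacked by Rf7; h7: attacked by Rh4; g8: attacked by Kf8.
White has no legal moves → checkmate.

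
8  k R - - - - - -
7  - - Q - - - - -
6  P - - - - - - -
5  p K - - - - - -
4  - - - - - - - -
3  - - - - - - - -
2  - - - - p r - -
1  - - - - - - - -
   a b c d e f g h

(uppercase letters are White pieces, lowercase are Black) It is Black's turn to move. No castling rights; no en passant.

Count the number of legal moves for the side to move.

Black to move; king on a8.
In check: yes, from the white rook on b8.
Legal moves: none.
Count: 0.

0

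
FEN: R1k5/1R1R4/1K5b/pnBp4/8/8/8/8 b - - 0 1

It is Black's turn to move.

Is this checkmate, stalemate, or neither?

Black to move; black king on c8.
In check: yes, from the white rook on a8.
King squares — b7: attacked by Kb6; c7: attacked by Kb6; d7: attacked by Rb7; b8: attacked by Rb7; d8: attacked by Rd7.
Legal moves for Black: none.
In check with no legal moves → checkmate.

checkmate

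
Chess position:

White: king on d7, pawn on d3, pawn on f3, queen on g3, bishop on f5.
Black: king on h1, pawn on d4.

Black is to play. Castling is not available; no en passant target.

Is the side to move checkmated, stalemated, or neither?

Black to move; black king on h1.
In check: no.
King squares — g1: attacked by Qg3; g2: attacked by Qg3; h2: attacked by Qg3.
Legal moves for Black: none.
Not in check and no legal moves → stalemate.

stalemate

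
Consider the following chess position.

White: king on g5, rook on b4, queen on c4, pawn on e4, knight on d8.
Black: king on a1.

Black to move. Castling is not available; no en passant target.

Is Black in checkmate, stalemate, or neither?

stalemate

Black to move; black king on a1.
In check: no.
King squares — b1: attacked by Rb4; a2: attacked by Qc4; b2: attacked by Rb4.
Legal moves for Black: none.
Not in check and no legal moves → stalemate.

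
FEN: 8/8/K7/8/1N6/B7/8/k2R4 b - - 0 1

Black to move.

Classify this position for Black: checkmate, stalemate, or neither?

Black to move; black king on a1.
In check: yes, from the white rook on d1.
King squares — b1: attacked by Rd1; a2: attacked by Nb4; b2: attacked by Ba3.
Legal moves for Black: none.
In check with no legal moves → checkmate.

checkmate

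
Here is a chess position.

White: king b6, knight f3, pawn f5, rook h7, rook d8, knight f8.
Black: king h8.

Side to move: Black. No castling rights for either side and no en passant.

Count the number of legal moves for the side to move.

Black to move; king on h8.
In check: yes, from the white rook on h7.
Legal moves: Kg8.
Count: 1.

1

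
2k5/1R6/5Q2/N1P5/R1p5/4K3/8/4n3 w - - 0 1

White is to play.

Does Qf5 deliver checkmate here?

After Qf5: black king on c8; in check: yes, from the white queen on f5.
Black has 1 legal reply: Kd8.
In check but a legal move exists → not checkmate.

no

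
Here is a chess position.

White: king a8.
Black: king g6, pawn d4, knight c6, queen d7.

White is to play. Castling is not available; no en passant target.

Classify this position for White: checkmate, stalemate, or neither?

White to move; white king on a8.
In check: no.
King squares — a7: attacked by Nc6; b7: attacked by Qd7; b8: attacked by Nc6.
Legal moves for White: none.
Not in check and no legal moves → stalemate.

stalemate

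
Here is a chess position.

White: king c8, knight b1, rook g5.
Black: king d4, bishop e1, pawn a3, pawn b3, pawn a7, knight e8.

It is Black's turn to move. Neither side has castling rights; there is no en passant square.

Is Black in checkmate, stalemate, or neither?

neither

Black to move; black king on d4.
In check: no.
Legal moves for Black include: Ng7, Nc7, Nf6, Nd6+, Ke4, Kc4, Ke3, Kd3, Ba5, Bh4, Bb4, Bg3, Bc3, Bf2, Bd2, a6, b2, a2, ... (list truncated; more exist).
Black has legal moves and is not in check → neither.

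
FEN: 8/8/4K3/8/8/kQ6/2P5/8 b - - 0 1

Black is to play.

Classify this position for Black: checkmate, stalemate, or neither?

checkmate

Black to move; black king on a3.
In check: yes, from the white queen on b3.
King squares — a2: attacked by Qb3; b2: attacked by Qb3; b3: attacked by Pc2; a4: attacked by Qb3; b4: attacked by Qb3.
Legal moves for Black: none.
In check with no legal moves → checkmate.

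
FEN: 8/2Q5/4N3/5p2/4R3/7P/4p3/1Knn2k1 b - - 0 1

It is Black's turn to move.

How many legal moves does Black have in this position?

Black to move; king on g1.
In check: no.
Legal moves: Kg2, Kf2, Kh1, Kf1, Ne3, Nc3+, Nf2, Nb2, Nd3, Nb3, Na2, fxe4, f4, e1=Q, e1=R, e1=B, e1=N.
Count: 17.

17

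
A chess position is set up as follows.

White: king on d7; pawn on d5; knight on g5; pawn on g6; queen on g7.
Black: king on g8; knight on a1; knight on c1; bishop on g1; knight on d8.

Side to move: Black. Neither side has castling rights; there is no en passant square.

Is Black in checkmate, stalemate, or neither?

neither

Black to move; black king on g8.
In check: yes, from the white queen on g7.
King squares — f7: attacked by Ng5; g7: available; h7: attacked by Ng5; f8: attacked by Qg7; h8: attacked by Qg7.
Legal moves for Black: Kxg7.
Black is in check but has 1 legal move → neither.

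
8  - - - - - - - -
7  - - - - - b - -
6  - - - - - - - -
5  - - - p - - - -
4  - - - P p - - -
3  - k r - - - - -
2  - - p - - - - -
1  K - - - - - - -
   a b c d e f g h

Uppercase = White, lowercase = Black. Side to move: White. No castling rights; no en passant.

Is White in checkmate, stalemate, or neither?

White to move; white king on a1.
In check: no.
King squares — b1: attacked by Pc2; a2: attacked by Kb3; b2: attacked by Kb3.
Legal moves for White: none.
Not in check and no legal moves → stalemate.

stalemate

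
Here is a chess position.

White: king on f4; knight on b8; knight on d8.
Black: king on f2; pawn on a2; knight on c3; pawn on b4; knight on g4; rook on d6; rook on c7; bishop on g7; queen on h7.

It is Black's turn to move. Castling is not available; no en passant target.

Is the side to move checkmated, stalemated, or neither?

neither

Black to move; black king on f2.
In check: no.
Legal moves for Black include: Qh8, Qg8, Qh6+, Qg6, Qh5, Qf5+, Qh4, Qe4+, Qh3, Qd3, Qh2+, Qc2, Qh1, Qb1, Bh8, Bf8, Bh6+, Bf6, ... (list truncated; more exist).
Black has legal moves and is not in check → neither.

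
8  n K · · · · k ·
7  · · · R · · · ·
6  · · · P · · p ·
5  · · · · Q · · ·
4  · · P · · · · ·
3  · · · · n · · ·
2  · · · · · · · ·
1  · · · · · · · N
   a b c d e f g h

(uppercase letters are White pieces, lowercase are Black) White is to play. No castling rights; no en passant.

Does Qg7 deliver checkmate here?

After Qg7: black king on g8; in check: yes, from the white queen on g7.
King squares — f7: attacked by Rd7; g7: attacked by Rd7; h7: attacked by Qg7; f8: attacked by Qg7; h8: attacked by Qg7.
Black has no legal moves → checkmate.

yes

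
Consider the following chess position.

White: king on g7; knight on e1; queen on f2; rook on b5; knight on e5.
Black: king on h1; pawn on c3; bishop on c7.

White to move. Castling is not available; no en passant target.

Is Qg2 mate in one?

yes

After Qg2: black king on h1; in check: yes, from the white queen on g2.
King squares — g1: attacked by Qg2; g2: attacked by Ne1; h2: attacked by Qg2.
Black has no legal moves → checkmate.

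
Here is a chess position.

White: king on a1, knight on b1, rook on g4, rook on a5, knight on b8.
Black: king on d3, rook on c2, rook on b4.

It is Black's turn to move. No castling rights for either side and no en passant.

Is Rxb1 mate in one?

After Rxb1: white king on a1; in check: yes, from the black rook on b1.
White has 1 legal reply: Kxb1.
In check but a legal move exists → not checkmate.

no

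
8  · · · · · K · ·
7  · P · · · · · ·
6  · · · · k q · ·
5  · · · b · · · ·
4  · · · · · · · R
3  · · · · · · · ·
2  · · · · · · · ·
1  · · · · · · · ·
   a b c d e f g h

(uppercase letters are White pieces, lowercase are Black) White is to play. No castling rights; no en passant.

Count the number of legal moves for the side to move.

2

White to move; king on f8.
In check: yes, from the black queen on f6.
Legal moves: Kg8, Ke8.
Count: 2.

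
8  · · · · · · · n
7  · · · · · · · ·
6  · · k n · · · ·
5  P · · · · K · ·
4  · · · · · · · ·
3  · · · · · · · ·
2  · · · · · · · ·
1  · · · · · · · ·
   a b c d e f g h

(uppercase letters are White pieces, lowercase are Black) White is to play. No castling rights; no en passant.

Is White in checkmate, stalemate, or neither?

neither

White to move; white king on f5.
In check: yes, from the black knight on d6.
King squares — e4: attacked by Nd6; f4: available; g4: available; e5: available; g5: available; e6: available; f6: available; g6: attacked by Nh8.
Legal moves for White: Kf6, Ke6, Kg5, Ke5, Kg4, Kf4.
White is in check but has 6 legal moves → neither.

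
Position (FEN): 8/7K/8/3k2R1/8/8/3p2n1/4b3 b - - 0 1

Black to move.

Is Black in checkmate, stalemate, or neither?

Black to move; black king on d5.
In check: yes, from the white rook on g5.
Legal moves for Black: Ke6, Kd6, Kc6, Ke4, Kd4, Kc4.
Black is in check but has 6 legal moves → neither.

neither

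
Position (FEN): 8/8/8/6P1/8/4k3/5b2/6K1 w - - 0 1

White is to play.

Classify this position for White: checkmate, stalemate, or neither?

neither

White to move; white king on g1.
In check: yes, from the black bishop on f2.
Legal moves for White: Kh2, Kg2, Kh1, Kf1.
White is in check but has 4 legal moves → neither.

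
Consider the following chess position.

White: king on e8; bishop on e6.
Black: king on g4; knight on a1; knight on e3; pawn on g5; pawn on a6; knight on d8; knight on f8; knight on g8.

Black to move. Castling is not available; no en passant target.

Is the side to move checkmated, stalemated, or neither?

neither

Black to move; black king on g4.
In check: yes, from the white bishop on e6.
King squares — f3: available; g3: available; h3: attacked by Be6; f4: available; h4: available; f5: attacked by Be6; g5: own pawn; h5: available.
Legal moves for Black: Kh5, Kh4, Kf4, Kg3, Kf3, Nfxe6, Ndxe6, Nf5.
Black is in check but has 8 legal moves → neither.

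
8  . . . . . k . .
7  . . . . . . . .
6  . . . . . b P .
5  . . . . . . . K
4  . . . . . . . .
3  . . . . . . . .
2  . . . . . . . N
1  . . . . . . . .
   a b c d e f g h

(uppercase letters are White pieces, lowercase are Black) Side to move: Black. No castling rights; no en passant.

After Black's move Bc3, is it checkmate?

After Bc3: white king on h5; in check: no.
White is not in check, so this cannot be checkmate.

no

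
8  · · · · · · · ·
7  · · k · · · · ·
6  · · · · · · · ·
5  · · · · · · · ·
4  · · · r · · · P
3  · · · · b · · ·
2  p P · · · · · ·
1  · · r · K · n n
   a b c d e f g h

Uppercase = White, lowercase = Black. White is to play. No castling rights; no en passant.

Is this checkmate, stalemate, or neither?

White to move; white king on e1.
In check: yes, from the black rook on c1.
King squares — d1: attacked by Rc1; f1: attacked by Rc1; d2: attacked by Be3; e2: attacked by Ng1; f2: attacked by Nh1.
Legal moves for White: none.
In check with no legal moves → checkmate.

checkmate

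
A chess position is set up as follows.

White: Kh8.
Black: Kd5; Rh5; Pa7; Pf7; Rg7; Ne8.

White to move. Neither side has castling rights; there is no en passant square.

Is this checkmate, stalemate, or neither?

checkmate

White to move; white king on h8.
In check: yes, from the black rook on h5.
King squares — g7: attacked by Ne8; h7: attacked by Rh5; g8: attacked by Rg7.
Legal moves for White: none.
In check with no legal moves → checkmate.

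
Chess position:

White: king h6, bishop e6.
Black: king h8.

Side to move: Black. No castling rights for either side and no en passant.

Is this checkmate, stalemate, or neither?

Black to move; black king on h8.
In check: no.
King squares — g7: attacked by Kh6; h7: attacked by Kh6; g8: attacked by Be6.
Legal moves for Black: none.
Not in check and no legal moves → stalemate.

stalemate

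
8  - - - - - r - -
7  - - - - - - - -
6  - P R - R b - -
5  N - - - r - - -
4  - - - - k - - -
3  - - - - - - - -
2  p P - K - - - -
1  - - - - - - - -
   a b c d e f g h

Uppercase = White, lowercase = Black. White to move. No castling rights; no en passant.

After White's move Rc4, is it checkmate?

After Rc4: black king on e4; in check: yes, from the white rook on c4.
Black has 3 legal replies: Kf5, Kd5, Kf3.
In check but a legal move exists → not checkmate.

no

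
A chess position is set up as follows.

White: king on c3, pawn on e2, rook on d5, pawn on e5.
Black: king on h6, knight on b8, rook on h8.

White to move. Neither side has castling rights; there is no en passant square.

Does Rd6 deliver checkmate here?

no

After Rd6: black king on h6; in check: yes, from the white rook on d6.
Black has 4 legal replies: Kh7, Kg7, Kh5, Kg5.
In check but a legal move exists → not checkmate.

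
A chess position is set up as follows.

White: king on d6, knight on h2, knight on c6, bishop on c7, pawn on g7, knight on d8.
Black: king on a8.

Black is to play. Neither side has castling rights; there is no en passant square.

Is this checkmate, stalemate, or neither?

stalemate

Black to move; black king on a8.
In check: no.
King squares — a7: attacked by Nc6; b7: attacked by Nd8; b8: attacked by Nc6.
Legal moves for Black: none.
Not in check and no legal moves → stalemate.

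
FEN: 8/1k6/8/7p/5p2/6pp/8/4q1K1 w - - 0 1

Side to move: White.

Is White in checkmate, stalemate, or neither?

checkmate

White to move; white king on g1.
In check: yes, from the black queen on e1.
King squares — f1: attacked by Qe1; h1: attacked by Qe1; f2: attacked by Qe1; g2: attacked by Ph3; h2: attacked by Pg3.
Legal moves for White: none.
In check with no legal moves → checkmate.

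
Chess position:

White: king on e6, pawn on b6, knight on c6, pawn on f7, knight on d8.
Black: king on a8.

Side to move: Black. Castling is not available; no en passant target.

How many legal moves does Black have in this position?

0

Black to move; king on a8.
In check: no.
Legal moves: none.
Count: 0.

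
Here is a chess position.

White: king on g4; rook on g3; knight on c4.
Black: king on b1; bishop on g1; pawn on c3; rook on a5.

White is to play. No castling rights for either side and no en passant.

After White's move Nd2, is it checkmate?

no

After Nd2: black king on b1; in check: yes, from the white knight on d2.
Black has 6 legal replies: Kc2, Kb2, Ka2, Kc1, Ka1, cxd2.
In check but a legal move exists → not checkmate.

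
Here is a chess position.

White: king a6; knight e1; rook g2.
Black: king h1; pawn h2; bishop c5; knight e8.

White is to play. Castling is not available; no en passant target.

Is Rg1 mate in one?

After Rg1: black king on h1; in check: yes, from the white rook on g1.
Black has 6 legal replies: Kxg1, Bxg1, hxg1=Q, hxg1=R, hxg1=B, hxg1=N.
In check but a legal move exists → not checkmate.

no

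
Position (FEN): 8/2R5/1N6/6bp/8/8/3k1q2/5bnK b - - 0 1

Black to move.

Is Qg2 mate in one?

yes

After Qg2: white king on h1; in check: yes, from the black queen on g2.
King squares — g1: attacked by Qg2; g2: attacked by Bf1; h2: attacked by Qg2.
White has no legal moves → checkmate.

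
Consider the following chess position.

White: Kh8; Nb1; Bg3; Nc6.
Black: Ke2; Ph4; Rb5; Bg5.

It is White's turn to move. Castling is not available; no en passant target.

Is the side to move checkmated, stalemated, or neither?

neither

White to move; white king on h8.
In check: no.
Legal moves for White include: Kg8, Kh7, Kg7, Nd8, Nb8, Ne7, Na7, Ne5, Na5, Nd4+, Nb4, Bb8, Bc7, Bd6, Be5, Bxh4, Bf4, Bh2, ... (list truncated; more exist).
White has legal moves and is not in check → neither.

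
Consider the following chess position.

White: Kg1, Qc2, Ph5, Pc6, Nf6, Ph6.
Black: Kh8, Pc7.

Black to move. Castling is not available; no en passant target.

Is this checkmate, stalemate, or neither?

stalemate

Black to move; black king on h8.
In check: no.
King squares — g7: attacked by Ph6; h7: attacked by Qc2; g8: attacked by Nf6.
Legal moves for Black: none.
Not in check and no legal moves → stalemate.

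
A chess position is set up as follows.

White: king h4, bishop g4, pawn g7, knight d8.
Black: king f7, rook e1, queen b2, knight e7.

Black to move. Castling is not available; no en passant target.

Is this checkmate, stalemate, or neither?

Black to move; black king on f7.
In check: yes, from the white knight on d8.
Legal moves for Black: Kg8, Ke8, Kxg7, Kg6, Kf6.
Black is in check but has 5 legal moves → neither.

neither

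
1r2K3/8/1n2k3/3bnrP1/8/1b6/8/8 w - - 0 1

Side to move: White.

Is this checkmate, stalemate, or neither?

White to move; white king on e8.
In check: yes, from the black rook on b8.
King squares — d7: attacked by Ne5; e7: attacked by Ke6; f7: attacked by Ne5; d8: attacked by Rb8; f8: attacked by Rf5.
Legal moves for White: none.
In check with no legal moves → checkmate.

checkmate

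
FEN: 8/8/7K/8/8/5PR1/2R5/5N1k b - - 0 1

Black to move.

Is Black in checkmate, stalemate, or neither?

stalemate

Black to move; black king on h1.
In check: no.
King squares — g1: attacked by Rg3; g2: attacked by Rc2; h2: attacked by Nf1.
Legal moves for Black: none.
Not in check and no legal moves → stalemate.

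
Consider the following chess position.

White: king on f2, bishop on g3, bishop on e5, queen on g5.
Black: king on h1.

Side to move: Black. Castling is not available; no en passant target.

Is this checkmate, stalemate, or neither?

Black to move; black king on h1.
In check: no.
King squares — g1: attacked by Kf2; g2: attacked by Kf2; h2: attacked by Bg3.
Legal moves for Black: none.
Not in check and no legal moves → stalemate.

stalemate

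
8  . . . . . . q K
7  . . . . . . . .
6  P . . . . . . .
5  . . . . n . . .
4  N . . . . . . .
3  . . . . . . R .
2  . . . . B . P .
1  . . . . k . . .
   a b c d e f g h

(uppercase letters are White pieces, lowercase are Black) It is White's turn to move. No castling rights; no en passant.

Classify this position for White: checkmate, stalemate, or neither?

neither

White to move; white king on h8.
In check: yes, from the black queen on g8.
Legal moves for White: Kxg8, Rxg8.
White is in check but has 2 legal moves → neither.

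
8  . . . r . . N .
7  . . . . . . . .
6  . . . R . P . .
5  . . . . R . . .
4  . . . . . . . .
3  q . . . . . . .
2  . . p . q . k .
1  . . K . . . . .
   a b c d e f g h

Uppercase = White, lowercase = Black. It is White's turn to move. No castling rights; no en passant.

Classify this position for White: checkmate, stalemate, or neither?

checkmate

White to move; white king on c1.
In check: yes, from the black queen on a3.
King squares — b1: attacked by Pc2; d1: attacked by Pc2; b2: attacked by Qa3; c2: attacked by Qe2; d2: attacked by Qe2.
Legal moves for White: none.
In check with no legal moves → checkmate.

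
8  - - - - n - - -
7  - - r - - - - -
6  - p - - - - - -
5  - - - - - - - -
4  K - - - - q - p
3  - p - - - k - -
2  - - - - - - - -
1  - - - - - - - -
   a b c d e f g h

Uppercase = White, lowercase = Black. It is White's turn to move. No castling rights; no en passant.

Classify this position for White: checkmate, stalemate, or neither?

White to move; white king on a4.
In check: yes, from the black queen on f4.
Legal moves for White: Kb5, Kxb3, Ka3.
White is in check but has 3 legal moves → neither.

neither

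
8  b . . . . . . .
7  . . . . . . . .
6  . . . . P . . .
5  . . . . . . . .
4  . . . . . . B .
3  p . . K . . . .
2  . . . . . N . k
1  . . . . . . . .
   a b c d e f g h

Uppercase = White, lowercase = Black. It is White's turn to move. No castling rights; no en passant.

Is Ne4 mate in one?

no

After Ne4: black king on h2; in check: no.
Black is not in check, so this cannot be checkmate.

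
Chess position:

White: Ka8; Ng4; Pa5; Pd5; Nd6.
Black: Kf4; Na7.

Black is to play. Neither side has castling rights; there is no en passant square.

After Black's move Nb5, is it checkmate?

no

After Nb5: white king on a8; in check: no.
White is not in check, so this cannot be checkmate.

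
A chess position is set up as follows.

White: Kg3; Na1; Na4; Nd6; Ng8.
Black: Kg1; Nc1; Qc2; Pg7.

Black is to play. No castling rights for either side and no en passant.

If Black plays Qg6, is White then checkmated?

After Qg6: white king on g3; in check: yes, from the black queen on g6.
White has 4 legal replies: Kh4, Kf4, Kh3, Kf3.
In check but a legal move exists → not checkmate.

no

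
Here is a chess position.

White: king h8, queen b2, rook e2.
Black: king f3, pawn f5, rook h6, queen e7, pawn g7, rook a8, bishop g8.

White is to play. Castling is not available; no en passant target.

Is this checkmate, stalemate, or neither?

White to move; white king on h8.
In check: yes, from the black rook on h6.
King squares — g7: attacked by Qe7; h7: attacked by Rh6; g8: attacked by Ra8.
Legal moves for White: none.
In check with no legal moves → checkmate.

checkmate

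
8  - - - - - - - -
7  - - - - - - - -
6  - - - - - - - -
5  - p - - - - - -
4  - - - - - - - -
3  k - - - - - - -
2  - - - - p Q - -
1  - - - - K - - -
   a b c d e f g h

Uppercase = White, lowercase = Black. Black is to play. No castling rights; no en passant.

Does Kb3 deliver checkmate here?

After Kb3: white king on e1; in check: no.
White is not in check, so this cannot be checkmate.

no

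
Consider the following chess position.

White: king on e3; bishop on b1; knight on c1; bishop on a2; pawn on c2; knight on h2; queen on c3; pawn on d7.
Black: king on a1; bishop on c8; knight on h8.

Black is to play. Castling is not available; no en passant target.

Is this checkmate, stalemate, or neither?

checkmate

Black to move; black king on a1.
In check: yes, from the white queen on c3.
King squares — b1: attacked by Ba2; a2: attacked by Bb1; b2: attacked by Qc3.
Legal moves for Black: none.
In check with no legal moves → checkmate.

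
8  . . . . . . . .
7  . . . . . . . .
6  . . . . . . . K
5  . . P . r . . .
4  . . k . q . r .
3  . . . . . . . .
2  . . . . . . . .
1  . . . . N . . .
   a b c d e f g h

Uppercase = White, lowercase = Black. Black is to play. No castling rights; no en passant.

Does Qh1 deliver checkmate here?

After Qh1: white king on h6; in check: yes, from the black queen on h1.
King squares — g5: attacked by Rg4; h5: attacked by Qh1; g6: attacked by Rg4; g7: attacked by Rg4; h7: attacked by Qh1.
White has no legal moves → checkmate.

yes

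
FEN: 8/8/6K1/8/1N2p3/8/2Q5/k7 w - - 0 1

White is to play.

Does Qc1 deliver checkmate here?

yes

After Qc1: black king on a1; in check: yes, from the white queen on c1.
King squares — b1: attacked by Qc1; a2: attacked by Nb4; b2: attacked by Qc1.
Black has no legal moves → checkmate.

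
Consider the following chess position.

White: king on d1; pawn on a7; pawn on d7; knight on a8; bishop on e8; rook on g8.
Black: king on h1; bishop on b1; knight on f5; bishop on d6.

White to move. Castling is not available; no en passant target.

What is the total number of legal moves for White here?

White to move; king on d1.
In check: no.
Legal moves: Rh8+, Rf8, Rg7, Rg6, Rg5, Rg4, Rg3, Rg2, Rg1+, Bf7, Bg6, Bh5, Nc7, Nb6, Ke2, Kd2, Ke1, Kc1, d8=Q, d8=R, d8=B, d8=N.
Count: 22.

22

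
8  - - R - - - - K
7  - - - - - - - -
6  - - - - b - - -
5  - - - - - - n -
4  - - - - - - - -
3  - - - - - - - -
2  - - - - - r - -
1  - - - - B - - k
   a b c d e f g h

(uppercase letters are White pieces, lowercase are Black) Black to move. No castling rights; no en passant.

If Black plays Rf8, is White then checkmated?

After Rf8: white king on h8; in check: yes, from the black rook on f8.
White has 2 legal replies: Kg7, Rxf8.
In check but a legal move exists → not checkmate.

no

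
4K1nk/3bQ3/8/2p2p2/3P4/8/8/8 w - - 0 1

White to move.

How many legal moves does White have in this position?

5

White to move; king on e8.
In check: yes, from the black bishop on d7.
Legal moves: Kf8, Kd8, Kf7, Kxd7, Qxd7.
Count: 5.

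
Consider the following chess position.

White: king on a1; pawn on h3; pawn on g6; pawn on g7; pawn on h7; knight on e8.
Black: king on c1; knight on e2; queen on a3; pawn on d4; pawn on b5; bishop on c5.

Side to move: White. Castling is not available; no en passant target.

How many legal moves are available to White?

White to move; king on a1.
In check: yes, from the black queen on a3.
Legal moves: none.
Count: 0.

0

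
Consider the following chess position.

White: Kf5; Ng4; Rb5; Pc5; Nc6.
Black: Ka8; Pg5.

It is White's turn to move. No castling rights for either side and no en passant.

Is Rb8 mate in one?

yes

After Rb8: black king on a8; in check: yes, from the white rook on b8.
King squares — a7: attacked by Nc6; b7: attacked by Rb8; b8: attacked by Nc6.
Black has no legal moves → checkmate.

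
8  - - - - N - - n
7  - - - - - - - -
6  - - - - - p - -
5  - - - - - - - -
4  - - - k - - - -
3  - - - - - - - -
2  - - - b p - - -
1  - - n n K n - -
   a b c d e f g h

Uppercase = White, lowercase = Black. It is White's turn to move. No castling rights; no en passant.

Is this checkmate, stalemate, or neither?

checkmate

White to move; white king on e1.
In check: yes, from the black bishop on d2.
King squares — d1: attacked by Pe2; f1: attacked by Pe2; d2: attacked by Nf1; e2: attacked by Nc1; f2: attacked by Nd1.
Legal moves for White: none.
In check with no legal moves → checkmate.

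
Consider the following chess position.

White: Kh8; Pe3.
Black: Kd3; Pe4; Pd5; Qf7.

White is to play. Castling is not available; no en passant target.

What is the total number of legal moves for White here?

0

White to move; king on h8.
In check: no.
Legal moves: none.
Count: 0.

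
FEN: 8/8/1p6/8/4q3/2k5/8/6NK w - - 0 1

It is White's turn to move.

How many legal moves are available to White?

White to move; king on h1.
In check: yes, from the black queen on e4.
Legal moves: Kh2, Nf3.
Count: 2.

2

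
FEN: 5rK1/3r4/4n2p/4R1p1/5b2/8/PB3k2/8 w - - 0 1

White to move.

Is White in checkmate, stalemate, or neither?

White to move; white king on g8.
In check: yes, from the black rook on f8.
King squares — f7: attacked by Rd7; g7: attacked by Ne6; h7: attacked by Rd7; f8: attacked by Ne6; h8: attacked by Rf8.
Legal moves for White: none.
In check with no legal moves → checkmate.

checkmate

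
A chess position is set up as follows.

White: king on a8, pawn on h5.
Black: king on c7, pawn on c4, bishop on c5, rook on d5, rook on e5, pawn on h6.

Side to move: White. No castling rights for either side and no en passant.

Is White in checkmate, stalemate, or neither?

stalemate

White to move; white king on a8.
In check: no.
King squares — a7: attacked by Bc5; b7: attacked by Kc7; b8: attacked by Kc7.
Legal moves for White: none.
Not in check and no legal moves → stalemate.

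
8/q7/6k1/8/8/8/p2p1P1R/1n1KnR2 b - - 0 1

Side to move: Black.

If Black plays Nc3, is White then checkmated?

After Nc3: white king on d1; in check: yes, from the black knight on c3.
White has 1 legal reply: Kxd2.
In check but a legal move exists → not checkmate.

no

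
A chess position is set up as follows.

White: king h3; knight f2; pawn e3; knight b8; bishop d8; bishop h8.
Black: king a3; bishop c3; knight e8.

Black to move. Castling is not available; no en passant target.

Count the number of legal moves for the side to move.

20

Black to move; king on a3.
In check: no.
Legal moves: Ng7, Nc7, Nf6, Nd6, Bxh8, Bg7, Bf6, Be5, Ba5, Bd4, Bb4, Bd2, Bb2, Be1, Ba1, Kb4, Ka4, Kb3, Kb2, Ka2.
Count: 20.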